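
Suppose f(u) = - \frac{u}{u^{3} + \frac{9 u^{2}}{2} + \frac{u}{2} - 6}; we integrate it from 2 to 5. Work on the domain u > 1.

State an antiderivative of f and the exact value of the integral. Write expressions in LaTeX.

Antiderivative: F(u) = - \frac{2 \log{\left(u - 1 \right)}}{25} - \frac{6 \log{\left(u + \frac{3}{2} \right)}}{25} + \frac{8 \log{\left(u + 4 \right)}}{25}; value = - \frac{8 \log{\left(6 \right)}}{25} - \frac{6 \log{\left(\frac{13}{2} \right)}}{25} - \frac{2 \log{\left(4 \right)}}{25} + \frac{6 \log{\left(\frac{7}{2} \right)}}{25} + \frac{8 \log{\left(9 \right)}}{25}

Factor the denominator (\left(u - 1\right) \left(u + 4\right) \left(2 u + 3\right)) and decompose: f = - \frac{12}{25 \left(2 u + 3\right)} + \frac{8}{25 \left(u + 4\right)} - \frac{2}{25 \left(u - 1\right)}; each piece integrates to a log, atan, or power term.
F(u) = - \frac{2 \log{\left(u - 1 \right)}}{25} - \frac{6 \log{\left(u + \frac{3}{2} \right)}}{25} + \frac{8 \log{\left(u + 4 \right)}}{25} is an antiderivative of f.
Check: d/du[- \frac{2 \log{\left(u - 1 \right)}}{25} - \frac{6 \log{\left(u + \frac{3}{2} \right)}}{25} + \frac{8 \log{\left(u + 4 \right)}}{25}] = - \frac{2 u}{2 u^{3} + 9 u^{2} + u - 12}, which equals f(u).
F(5) = - \frac{6 \log{\left(\frac{13}{2} \right)}}{25} - \frac{2 \log{\left(4 \right)}}{25} + \frac{8 \log{\left(9 \right)}}{25}; F(2) = - \frac{6 \log{\left(\frac{7}{2} \right)}}{25} + \frac{8 \log{\left(6 \right)}}{25}.
Integral = F(5) - F(2) = - \frac{8 \log{\left(6 \right)}}{25} - \frac{6 \log{\left(\frac{13}{2} \right)}}{25} - \frac{2 \log{\left(4 \right)}}{25} + \frac{6 \log{\left(\frac{7}{2} \right)}}{25} + \frac{8 \log{\left(9 \right)}}{25}.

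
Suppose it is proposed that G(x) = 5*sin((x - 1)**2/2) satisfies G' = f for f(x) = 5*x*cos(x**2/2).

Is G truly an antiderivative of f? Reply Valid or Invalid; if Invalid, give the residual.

Invalid: d/dx[G] - f = -5*x*cos(x**2/2) + 5*x*cos(x**2/2 - x + 1/2) - 5*cos(x**2/2 - x + 1/2), which is not 0.

d/dx[G] = 5*x*cos(x**2/2 - x + 1/2) - 5*cos(x**2/2 - x + 1/2)
d/dx[G] - f(x) = -5*x*cos(x**2/2) + 5*x*cos(x**2/2 - x + 1/2) - 5*cos(x**2/2 - x + 1/2) != 0.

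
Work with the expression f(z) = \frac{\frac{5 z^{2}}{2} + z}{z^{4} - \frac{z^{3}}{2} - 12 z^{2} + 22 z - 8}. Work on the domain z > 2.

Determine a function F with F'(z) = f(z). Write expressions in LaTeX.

An antiderivative is F(z) = \frac{- 2 z \log{\left(z + 4 \right)} + z \log{\left(2 z^{2} - 5 z + 2 \right)} + 4 \log{\left(z + 4 \right)} - 2 \log{\left(2 z^{2} - 5 z + 2 \right)} - 12}{9 \left(z - 2\right)}.

The denominator factors as \left(z - 2\right)^{2} \left(z + 4\right) \left(2 z - 1\right); partial fractions split f into directly integrable pieces: \frac{2}{9 \left(2 z - 1\right)} - \frac{2}{9 \left(z + 4\right)} + \frac{1}{9 \left(z - 2\right)} + \frac{4}{3 \left(z - 2\right)^{2}}.
Check: d/dz[\frac{- 2 z \log{\left(z + 4 \right)} + z \log{\left(2 z^{2} - 5 z + 2 \right)} + 4 \log{\left(z + 4 \right)} - 2 \log{\left(2 z^{2} - 5 z + 2 \right)} - 12}{9 \left(z - 2\right)}] = \frac{5 z^{2} + 2 z}{2 z^{4} - z^{3} - 24 z^{2} + 44 z - 16}, which equals f(z).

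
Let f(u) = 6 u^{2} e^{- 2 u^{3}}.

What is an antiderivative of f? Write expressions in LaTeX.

f matches the chain-rule pattern g'(h)*h' with inner function h(u) = - 2 u^{3}; substituting w = h(u) collapses the integral.
Check: d/du[- e^{- 2 u^{3}}] = 6 u^{2} e^{- 2 u^{3}} = f(u).

An antiderivative is F(u) = - e^{- 2 u^{3}}.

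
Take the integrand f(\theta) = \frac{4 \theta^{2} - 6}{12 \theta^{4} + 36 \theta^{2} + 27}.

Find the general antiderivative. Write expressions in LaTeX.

F(\theta) = - \frac{\theta}{3 \theta^{2} + \frac{9}{2}} + C

Recognize the product-rule pattern: f = u'v + uv' with u = - \frac{\theta}{3}, v = \frac{1}{\theta^{2} + \frac{3}{2}}, so integration by parts undoes it.
Check: d/d\theta[- \frac{\theta}{3 \theta^{2} + \frac{9}{2}}] = \frac{4 \theta^{2} - 6}{12 \theta^{4} + 36 \theta^{2} + 27} = f(\theta).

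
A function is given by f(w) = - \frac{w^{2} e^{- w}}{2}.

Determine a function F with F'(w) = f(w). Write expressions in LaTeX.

An antiderivative is F(w) = \frac{w^{2} e^{- w}}{2} + w e^{- w} + e^{- w}.

Recognize the product-rule pattern: f = u'v + uv' with u = \frac{w^{2}}{2} + w + 1, v = e^{- w}, so integration by parts undoes it.
Check: d/dw[\frac{w^{2} e^{- w}}{2} + w e^{- w} + e^{- w}] = - \frac{w^{2} e^{- w}}{2} = f(w).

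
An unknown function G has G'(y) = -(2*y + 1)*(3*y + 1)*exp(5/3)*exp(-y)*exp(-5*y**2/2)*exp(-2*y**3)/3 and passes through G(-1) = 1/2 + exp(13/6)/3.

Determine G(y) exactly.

G(y) = (2*exp(-2*y**3 - 5*y**2/2 - y + 5/3) + 3)/6

G'(y) matches the chain-rule pattern g'(h)*h' with inner function h(y) = -2*y**3 - 5*y**2/2 - y + 5/3; substituting u = h(y) collapses the integral.
A general antiderivative is exp(-2*y**3 - 5*y**2/2 - y + 5/3)/3 + C.
The condition gives C = 1/2 + exp(13/6)/3 - (exp(13/6)/3) = 1/2.
So G(y) = (2*exp(-2*y**3 - 5*y**2/2 - y + 5/3) + 3)/6.
Check: d/dy[(2*exp(-2*y**3 - 5*y**2/2 - y + 5/3) + 3)/6] = (-6*y**2 - 5*y - 1)*exp(5/3)*exp(-y)*exp(-5*y**2/2)*exp(-2*y**3)/3, which equals G'(y).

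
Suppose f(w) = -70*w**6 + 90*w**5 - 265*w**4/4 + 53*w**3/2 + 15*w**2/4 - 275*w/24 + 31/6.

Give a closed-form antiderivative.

f has the shape u'v + uv' for u = -2*w**2 + 2*w - 5/4 and v = 5*w**5 - 5*w**4/2 + w**3 - 3*w**2/4 - 2*w + 4/3 — it is the derivative of the product u*v.
Check: d/dw[(-8*w**2 + 8*w - 5)*(60*w**5 - 30*w**4 + 12*w**3 - 9*w**2 - 24*w + 16)/48] = -70*w**6 + 90*w**5 - 265*w**4/4 + 53*w**3/2 + 15*w**2/4 - 275*w/24 + 31/6 = f(w).

An antiderivative is F(w) = (-8*w**2 + 8*w - 5)*(60*w**5 - 30*w**4 + 12*w**3 - 9*w**2 - 24*w + 16)/48.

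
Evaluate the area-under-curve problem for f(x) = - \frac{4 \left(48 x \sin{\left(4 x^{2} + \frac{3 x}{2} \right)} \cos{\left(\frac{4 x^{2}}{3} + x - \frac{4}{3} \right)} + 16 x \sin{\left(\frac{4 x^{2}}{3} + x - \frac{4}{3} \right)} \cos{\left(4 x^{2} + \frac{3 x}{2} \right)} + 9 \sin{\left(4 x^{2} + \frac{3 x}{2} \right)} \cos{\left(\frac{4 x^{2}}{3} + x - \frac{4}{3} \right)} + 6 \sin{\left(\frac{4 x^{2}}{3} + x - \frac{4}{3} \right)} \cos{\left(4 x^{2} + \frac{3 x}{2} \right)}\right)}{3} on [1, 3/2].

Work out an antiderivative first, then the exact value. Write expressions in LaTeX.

Antiderivative: F(x) = 8 \cos{\left(4 x^{2} + \frac{3 x}{2} \right)} \cos{\left(\frac{4 x^{2}}{3} + x - \frac{4}{3} \right)}; value = - 8 \cos{\left(1 \right)} \cos{\left(\frac{11}{2} \right)} + 8 \cos{\left(\frac{19}{6} \right)} \cos{\left(\frac{45}{4} \right)}

Recognize the product-rule pattern: f = u'v + uv' with u = 8 \cos{\left(4 x^{2} + \frac{3 x}{2} \right)}, v = \cos{\left(\frac{4 x^{2}}{3} + x - \frac{4}{3} \right)}, so integration by parts undoes it.
F(x) = 8 \cos{\left(4 x^{2} + \frac{3 x}{2} \right)} \cos{\left(\frac{4 x^{2}}{3} + x - \frac{4}{3} \right)} is an antiderivative of f.
Check: d/dx[8 \cos{\left(4 x^{2} + \frac{3 x}{2} \right)} \cos{\left(\frac{4 x^{2}}{3} + x - \frac{4}{3} \right)}] = - 64 x \sin{\left(4 x^{2} + \frac{3 x}{2} \right)} \cos{\left(\frac{4 x^{2}}{3} + x - \frac{4}{3} \right)} - \frac{64 x \sin{\left(\frac{4 x^{2}}{3} + x - \frac{4}{3} \right)} \cos{\left(4 x^{2} + \frac{3 x}{2} \right)}}{3} - 12 \sin{\left(4 x^{2} + \frac{3 x}{2} \right)} \cos{\left(\frac{4 x^{2}}{3} + x - \frac{4}{3} \right)} - 8 \sin{\left(\frac{4 x^{2}}{3} + x - \frac{4}{3} \right)} \cos{\left(4 x^{2} + \frac{3 x}{2} \right)}, which equals f(x).
F(3/2) = 8 \cos{\left(\frac{19}{6} \right)} \cos{\left(\frac{45}{4} \right)}; F(1) = 8 \cos{\left(1 \right)} \cos{\left(\frac{11}{2} \right)}.
Integral = F(3/2) - F(1) = - 8 \cos{\left(1 \right)} \cos{\left(\frac{11}{2} \right)} + 8 \cos{\left(\frac{19}{6} \right)} \cos{\left(\frac{45}{4} \right)}.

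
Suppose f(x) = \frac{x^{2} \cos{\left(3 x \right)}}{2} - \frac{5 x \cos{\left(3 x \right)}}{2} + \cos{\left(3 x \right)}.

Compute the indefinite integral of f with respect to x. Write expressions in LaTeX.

Integrate term by term and add the pieces.
Check: d/dx[\frac{9 x^{2} \sin{\left(3 x \right)} - 45 x \sin{\left(3 x \right)} + 6 x \cos{\left(3 x \right)} + 16 \sin{\left(3 x \right)} - 15 \cos{\left(3 x \right)}}{54}] = \frac{x^{2} \cos{\left(3 x \right)}}{2} - \frac{5 x \cos{\left(3 x \right)}}{2} + \cos{\left(3 x \right)} = f(x).

F(x) = \frac{9 x^{2} \sin{\left(3 x \right)} - 45 x \sin{\left(3 x \right)} + 6 x \cos{\left(3 x \right)} + 16 \sin{\left(3 x \right)} - 15 \cos{\left(3 x \right)}}{54} + C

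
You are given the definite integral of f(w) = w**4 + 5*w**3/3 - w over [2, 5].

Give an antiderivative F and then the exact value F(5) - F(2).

Antiderivative: F(w) = w**2*(12*w**3 + 25*w**2 - 30)/60; value = 17237/20

The integrand splits into summands that can be handled one at a time.
F(w) = w**2*(12*w**3 + 25*w**2 - 30)/60 is an antiderivative of f.
Check: d/dw[w**2*(12*w**3 + 25*w**2 - 30)/60] = w**4 + 5*w**3/3 - w = f(w).
F(5) = 10475/12; F(2) = 166/15.
Integral = F(5) - F(2) = 17237/20.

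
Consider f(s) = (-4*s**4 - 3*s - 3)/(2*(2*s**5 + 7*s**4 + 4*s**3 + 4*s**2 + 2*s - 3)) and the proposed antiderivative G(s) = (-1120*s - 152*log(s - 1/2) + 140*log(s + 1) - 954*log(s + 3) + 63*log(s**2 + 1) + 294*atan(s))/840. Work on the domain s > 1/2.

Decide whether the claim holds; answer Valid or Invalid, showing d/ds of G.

d/ds[G] = (-16*s**5 - 68*s**4 - 32*s**3 - 32*s**2 - 25*s + 15)/(12*s**5 + 42*s**4 + 24*s**3 + 24*s**2 + 12*s - 18)
d/ds[G] - f(s) = -4/3 != 0.

Invalid: d/ds[G] - f = -4/3, which is not 0.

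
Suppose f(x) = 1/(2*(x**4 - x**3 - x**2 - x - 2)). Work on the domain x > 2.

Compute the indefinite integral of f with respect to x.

F(x) = log(x - 2)/30 - log(x + 1)/12 + log(x**2 + 1)/40 - 3*atan(x)/20 + C

The denominator factors as 2*(x - 2)*(x + 1)*(x**2 + 1); partial fractions split f into directly integrable pieces: (x - 3)/(20*(x**2 + 1)) - 1/(12*(x + 1)) + 1/(30*(x - 2)).
Check: d/dx[log(x - 2)/30 - log(x + 1)/12 + log(x**2 + 1)/40 - 3*atan(x)/20] = 1/(2*x**4 - 2*x**3 - 2*x**2 - 2*x - 4), which equals f(x).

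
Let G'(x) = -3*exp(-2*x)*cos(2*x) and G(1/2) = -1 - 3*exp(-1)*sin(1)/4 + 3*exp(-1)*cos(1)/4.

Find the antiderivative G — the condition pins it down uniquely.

Since d/dx undoes antidifferentiation here, G(x) must give back the stated G'(x).
A general antiderivative is -3*exp(-2*x)*sin(2*x)/4 + 3*exp(-2*x)*cos(2*x)/4 + C.
The condition gives C = -1 - 3*exp(-1)*sin(1)/4 + 3*exp(-1)*cos(1)/4 - (-3*exp(-1)*sin(1)/4 + 3*exp(-1)*cos(1)/4) = -1.
So G(x) = (-4*exp(2*x) - 3*sin(2*x) + 3*cos(2*x))*exp(-2*x)/4.
Check: d/dx[(-4*exp(2*x) - 3*sin(2*x) + 3*cos(2*x))*exp(-2*x)/4] = -3*exp(-2*x)*cos(2*x) = G'(x).

G(x) = (-4*exp(2*x) - 3*sin(2*x) + 3*cos(2*x))*exp(-2*x)/4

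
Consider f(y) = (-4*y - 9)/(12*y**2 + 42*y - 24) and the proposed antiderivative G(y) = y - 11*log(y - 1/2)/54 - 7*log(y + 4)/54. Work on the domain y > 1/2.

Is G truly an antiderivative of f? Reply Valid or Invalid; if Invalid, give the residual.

Invalid: d/dy[G] - f = 1, which is not 0.

d/dy[G] = (12*y**2 + 38*y - 33)/(12*y**2 + 42*y - 24)
d/dy[G] - f(y) = 1 != 0.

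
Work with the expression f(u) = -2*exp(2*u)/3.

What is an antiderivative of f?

An antiderivative is F(u) = -exp(2*u)/3.

Recover f(u) by differentiating a candidate F(u); any mismatch rules it out.
Check: d/du[-exp(2*u)/3] = -2*exp(2*u)/3 = f(u).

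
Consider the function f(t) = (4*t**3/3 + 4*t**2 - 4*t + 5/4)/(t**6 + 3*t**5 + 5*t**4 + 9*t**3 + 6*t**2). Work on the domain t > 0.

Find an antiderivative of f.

An antiderivative is F(t) = (-282*t*log(t) + 570*t*log(t + 1) - 150*t*log(t + 2) - 69*t*log(t**2 + 3) + 70*sqrt(3)*t*atan(sqrt(3)*t/3) - 60)/(288*t).

The denominator factors as 12*t**2*(t + 1)*(t + 2)*(t**2 + 3); partial fractions split f into directly integrable pieces: -(23*t - 35)/(48*(t**2 + 3)) - 25/(48*(t + 2)) + 95/(48*(t + 1)) - 47/(48*t) + 5/(24*t**2).
Check: d/dt[(-282*t*log(t) + 570*t*log(t + 1) - 150*t*log(t + 2) - 69*t*log(t**2 + 3) + 70*sqrt(3)*t*atan(sqrt(3)*t/3) - 60)/(288*t)] = (16*t**3 + 48*t**2 - 48*t + 15)/(12*t**6 + 36*t**5 + 60*t**4 + 108*t**3 + 72*t**2), which equals f(t).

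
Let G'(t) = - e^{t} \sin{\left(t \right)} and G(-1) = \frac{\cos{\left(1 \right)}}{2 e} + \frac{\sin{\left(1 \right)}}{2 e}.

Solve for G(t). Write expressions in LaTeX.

G(t) = - \frac{e^{t} \sin{\left(t \right)}}{2} + \frac{e^{t} \cos{\left(t \right)}}{2}

Any candidate G(t) must reproduce the stated G'(t) exactly.
A general antiderivative is - \frac{e^{t} \sin{\left(t \right)}}{2} + \frac{e^{t} \cos{\left(t \right)}}{2} + C.
The condition gives C = \frac{\cos{\left(1 \right)}}{2 e} + \frac{\sin{\left(1 \right)}}{2 e} - (\frac{\cos{\left(1 \right)}}{2 e} + \frac{\sin{\left(1 \right)}}{2 e}) = 0.
So G(t) = - \frac{e^{t} \sin{\left(t \right)}}{2} + \frac{e^{t} \cos{\left(t \right)}}{2}.
Check: d/dt[- \frac{e^{t} \sin{\left(t \right)}}{2} + \frac{e^{t} \cos{\left(t \right)}}{2}] = - e^{t} \sin{\left(t \right)} = G'(t).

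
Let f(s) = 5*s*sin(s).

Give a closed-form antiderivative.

An antiderivative is F(s) = -5*(s*cos(s) - sin(s)).

Any candidate F(s) must reproduce f(s) exactly when differentiated.
Check: d/ds[-5*(s*cos(s) - sin(s))] = 5*s*sin(s) = f(s).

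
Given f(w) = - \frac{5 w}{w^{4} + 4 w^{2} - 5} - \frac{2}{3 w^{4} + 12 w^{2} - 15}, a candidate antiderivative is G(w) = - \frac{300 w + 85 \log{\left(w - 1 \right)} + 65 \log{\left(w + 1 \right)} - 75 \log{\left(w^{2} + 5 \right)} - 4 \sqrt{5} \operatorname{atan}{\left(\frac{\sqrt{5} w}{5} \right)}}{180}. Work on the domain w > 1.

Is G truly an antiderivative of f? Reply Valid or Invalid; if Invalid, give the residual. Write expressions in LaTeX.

Invalid: d/dw[G] - f = - \frac{5}{3}, which is not 0.

d/dw[G] = \frac{- 5 w^{4} - 20 w^{2} - 15 w + 23}{3 w^{4} + 12 w^{2} - 15}
d/dw[G] - f(w) = - \frac{5}{3} != 0.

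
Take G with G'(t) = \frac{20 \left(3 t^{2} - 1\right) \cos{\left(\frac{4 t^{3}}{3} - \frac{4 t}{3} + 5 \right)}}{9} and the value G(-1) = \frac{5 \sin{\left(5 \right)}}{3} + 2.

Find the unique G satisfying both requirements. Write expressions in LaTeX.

G(t) = \frac{5 \sin{\left(\frac{4 t^{3}}{3} - \frac{4 t}{3} + 5 \right)} + 6}{3}

The substitution u = \frac{4 t^{3}}{3} - \frac{4 t}{3} + 5 works: G'(t) is exactly (dG/du)*(du/dt) for that inner function.
A general antiderivative is \frac{5 \sin{\left(\frac{4 t^{3}}{3} - \frac{4 t}{3} + 5 \right)}}{3} + C.
The condition gives C = \frac{5 \sin{\left(5 \right)}}{3} + 2 - (\frac{5 \sin{\left(5 \right)}}{3}) = 2.
So G(t) = \frac{5 \sin{\left(\frac{4 t^{3}}{3} - \frac{4 t}{3} + 5 \right)} + 6}{3}.
Check: d/dt[\frac{5 \sin{\left(\frac{4 t^{3}}{3} - \frac{4 t}{3} + 5 \right)} + 6}{3}] = \frac{20 t^{2} \cos{\left(\frac{4 t^{3}}{3} - \frac{4 t}{3} + 5 \right)}}{3} - \frac{20 \cos{\left(\frac{4 t^{3}}{3} - \frac{4 t}{3} + 5 \right)}}{9}, which equals G'(t).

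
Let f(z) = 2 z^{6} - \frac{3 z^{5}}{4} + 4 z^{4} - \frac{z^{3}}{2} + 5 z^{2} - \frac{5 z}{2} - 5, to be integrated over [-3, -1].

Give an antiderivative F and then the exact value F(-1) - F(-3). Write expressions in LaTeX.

The integrand splits into summands that can be handled one at a time.
F(z) = \frac{z \left(240 z^{6} - 105 z^{5} + 672 z^{4} - 105 z^{3} + 1400 z^{2} - 1050 z - 4200\right)}{840} is an antiderivative of f.
Check: d/dz[\frac{z \left(240 z^{6} - 105 z^{5} + 672 z^{4} - 105 z^{3} + 1400 z^{2} - 1050 z - 4200\right)}{840}] = 2 z^{6} - \frac{3 z^{5}}{4} + 4 z^{4} - \frac{z^{3}}{2} + 5 z^{2} - \frac{5 z}{2} - 5 = f(z).
F(-1) = \frac{157}{210}; F(-3) = - \frac{67323}{70}.
Integral = F(-1) - F(-3) = \frac{101063}{105}.

Antiderivative: F(z) = \frac{z \left(240 z^{6} - 105 z^{5} + 672 z^{4} - 105 z^{3} + 1400 z^{2} - 1050 z - 4200\right)}{840}; value = \frac{101063}{105}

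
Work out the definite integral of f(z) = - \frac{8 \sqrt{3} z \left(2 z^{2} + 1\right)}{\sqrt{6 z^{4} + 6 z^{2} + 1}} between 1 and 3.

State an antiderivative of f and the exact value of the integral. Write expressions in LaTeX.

f matches the chain-rule pattern g'(h)*h' with inner function h(z) = 2 z^{4} + 2 z^{2} + \frac{1}{3}; substituting u = h(z) collapses the integral.
F(z) = - 4 \sqrt{2 z^{4} + 2 z^{2} + \frac{1}{3}} is an antiderivative of f.
Check: d/dz[- 4 \sqrt{2 z^{4} + 2 z^{2} + \frac{1}{3}}] = \frac{- 16 \sqrt{3} z^{3} - 8 \sqrt{3} z}{\sqrt{6 z^{4} + 6 z^{2} + 1}}, which equals f(z).
F(3) = - \frac{4 \sqrt{1623}}{3}; F(1) = - \frac{4 \sqrt{39}}{3}.
Integral = F(3) - F(1) = - \frac{4 \sqrt{1623}}{3} + \frac{4 \sqrt{39}}{3}.

Antiderivative: F(z) = - 4 \sqrt{2 z^{4} + 2 z^{2} + \frac{1}{3}}; value = - \frac{4 \sqrt{1623}}{3} + \frac{4 \sqrt{39}}{3}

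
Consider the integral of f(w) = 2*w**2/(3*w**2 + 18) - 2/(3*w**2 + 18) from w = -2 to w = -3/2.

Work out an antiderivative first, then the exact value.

Integrate term by term and add the pieces.
F(w) = 2*w/3 - 7*sqrt(6)*atan(sqrt(6)*w/6)/9 is an antiderivative of f.
Check: d/dw[2*w/3 - 7*sqrt(6)*atan(sqrt(6)*w/6)/9] = (2*w**2 - 2)/(3*w**2 + 18), which equals f(w).
F(-3/2) = -1 + 7*sqrt(6)*atan(sqrt(6)/4)/9; F(-2) = -4/3 + 7*sqrt(6)*atan(sqrt(6)/3)/9.
Integral = F(-3/2) - F(-2) = -7*sqrt(6)*atan(sqrt(6)/3)/9 + 1/3 + 7*sqrt(6)*atan(sqrt(6)/4)/9.

Antiderivative: F(w) = 2*w/3 - 7*sqrt(6)*atan(sqrt(6)*w/6)/9; value = -7*sqrt(6)*atan(sqrt(6)/3)/9 + 1/3 + 7*sqrt(6)*atan(sqrt(6)/4)/9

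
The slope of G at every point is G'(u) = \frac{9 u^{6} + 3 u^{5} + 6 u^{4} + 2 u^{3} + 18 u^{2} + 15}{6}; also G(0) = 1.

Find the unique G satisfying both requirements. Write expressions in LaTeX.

G(u) = \frac{90 u^{7} + 35 u^{6} + 84 u^{5} + 35 u^{4} + 420 u^{3} + 1050 u + 420}{420}

Since d/du undoes antidifferentiation here, G(u) must give back the stated G'(u).
A general antiderivative is \frac{3 u^{7}}{14} + \frac{u^{6}}{12} + \frac{u^{5}}{5} + \frac{u^{4}}{12} + u^{3} + \frac{5 u}{2} + C.
The condition gives C = 1 - (0) = 1.
So G(u) = \frac{90 u^{7} + 35 u^{6} + 84 u^{5} + 35 u^{4} + 420 u^{3} + 1050 u + 420}{420}.
Check: d/du[\frac{90 u^{7} + 35 u^{6} + 84 u^{5} + 35 u^{4} + 420 u^{3} + 1050 u + 420}{420}] = \frac{3 u^{6}}{2} + \frac{u^{5}}{2} + u^{4} + \frac{u^{3}}{3} + 3 u^{2} + \frac{5}{2}, which equals G'(u).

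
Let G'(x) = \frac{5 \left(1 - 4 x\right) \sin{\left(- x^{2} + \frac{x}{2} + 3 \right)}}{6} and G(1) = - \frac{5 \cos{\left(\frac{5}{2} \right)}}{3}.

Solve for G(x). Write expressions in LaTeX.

The substitution u = - x^{2} + \frac{x}{2} + 3 works: G'(x) is exactly (dG/du)*(du/dx) for that inner function.
A general antiderivative is - \frac{5 \cos{\left(- x^{2} + \frac{x}{2} + 3 \right)}}{3} + C.
The condition gives C = - \frac{5 \cos{\left(\frac{5}{2} \right)}}{3} - (- \frac{5 \cos{\left(\frac{5}{2} \right)}}{3}) = 0.
So G(x) = - \frac{5 \cos{\left(- x^{2} + \frac{x}{2} + 3 \right)}}{3}.
Check: d/dx[- \frac{5 \cos{\left(- x^{2} + \frac{x}{2} + 3 \right)}}{3}] = - \frac{10 x \sin{\left(- x^{2} + \frac{x}{2} + 3 \right)}}{3} + \frac{5 \sin{\left(- x^{2} + \frac{x}{2} + 3 \right)}}{6}, which equals G'(x).

G(x) = - \frac{5 \cos{\left(- x^{2} + \frac{x}{2} + 3 \right)}}{3}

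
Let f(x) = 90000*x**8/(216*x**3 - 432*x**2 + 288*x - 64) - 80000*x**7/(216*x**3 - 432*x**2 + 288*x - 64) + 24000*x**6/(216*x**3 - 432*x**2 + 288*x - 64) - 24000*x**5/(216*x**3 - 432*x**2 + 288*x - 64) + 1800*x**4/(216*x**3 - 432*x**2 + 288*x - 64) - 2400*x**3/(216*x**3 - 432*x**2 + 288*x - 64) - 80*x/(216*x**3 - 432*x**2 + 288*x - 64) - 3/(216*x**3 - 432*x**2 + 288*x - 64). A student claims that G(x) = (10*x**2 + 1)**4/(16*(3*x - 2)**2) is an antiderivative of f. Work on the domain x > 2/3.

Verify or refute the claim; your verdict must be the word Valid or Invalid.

d/dx[G] = (90000*x**8 - 80000*x**7 + 24000*x**6 - 24000*x**5 + 1800*x**4 - 2400*x**3 - 80*x - 3)/(216*x**3 - 432*x**2 + 288*x - 64)
This equals f(x) exactly, so the claim holds.

Valid: G'(x) = f(x).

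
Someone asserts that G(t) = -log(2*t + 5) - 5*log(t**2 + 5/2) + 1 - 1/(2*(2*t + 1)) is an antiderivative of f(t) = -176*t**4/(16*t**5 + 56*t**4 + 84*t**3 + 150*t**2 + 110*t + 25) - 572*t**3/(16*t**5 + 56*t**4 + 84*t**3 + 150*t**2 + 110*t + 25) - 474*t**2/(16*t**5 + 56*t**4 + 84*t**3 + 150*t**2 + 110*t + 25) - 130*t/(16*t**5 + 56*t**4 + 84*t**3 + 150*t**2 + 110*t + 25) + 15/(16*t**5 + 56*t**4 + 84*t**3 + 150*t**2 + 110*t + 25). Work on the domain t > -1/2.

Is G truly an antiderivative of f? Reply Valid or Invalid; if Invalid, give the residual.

Valid - differentiating G returns exactly f.

d/dt[G] = (-176*t**4 - 572*t**3 - 474*t**2 - 130*t + 15)/(16*t**5 + 56*t**4 + 84*t**3 + 150*t**2 + 110*t + 25)
This equals f(t) exactly, so the claim holds.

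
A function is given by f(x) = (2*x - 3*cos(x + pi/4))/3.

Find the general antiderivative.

F(x) = x**2/3 - sin(x + pi/4) + C

Since d/dx undoes antidifferentiation here, F'(x) = f(x) is required of F(x).
Check: d/dx[x**2/3 - sin(x + pi/4)] = 2*x/3 - cos(x + pi/4), which equals f(x).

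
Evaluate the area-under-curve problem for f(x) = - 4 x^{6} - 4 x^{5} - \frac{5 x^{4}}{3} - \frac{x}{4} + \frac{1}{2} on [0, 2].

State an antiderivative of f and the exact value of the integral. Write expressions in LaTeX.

Antiderivative: F(x) = \frac{x \left(- 96 x^{6} - 112 x^{5} - 56 x^{4} - 21 x + 84\right)}{168}; value = - \frac{5291}{42}

Integrate term by term and add the pieces.
F(x) = \frac{x \left(- 96 x^{6} - 112 x^{5} - 56 x^{4} - 21 x + 84\right)}{168} is an antiderivative of f.
Check: d/dx[\frac{x \left(- 96 x^{6} - 112 x^{5} - 56 x^{4} - 21 x + 84\right)}{168}] = - 4 x^{6} - 4 x^{5} - \frac{5 x^{4}}{3} - \frac{x}{4} + \frac{1}{2} = f(x).
F(2) = - \frac{5291}{42}; F(0) = 0.
Integral = F(2) - F(0) = - \frac{5291}{42}.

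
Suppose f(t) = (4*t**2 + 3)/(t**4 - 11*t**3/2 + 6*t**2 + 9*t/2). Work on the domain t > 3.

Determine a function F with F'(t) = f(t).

Factor the denominator (t*(t - 3)**2*(2*t + 1)) and decompose: f = -64/(49*(2*t + 1)) - 2/(147*(t - 3)) + 26/(7*(t - 3)**2) + 2/(3*t); each piece integrates to a log, atan, or power term.
Check: d/dt[(98*t*log(t) - 2*t*log(t - 3) - 96*t*log(t + 1/2) - 294*log(t) + 6*log(t - 3) + 288*log(t + 1/2) - 546)/(147*t - 441)] = (8*t**2 + 6)/(2*t**4 - 11*t**3 + 12*t**2 + 9*t), which equals f(t).

An antiderivative is F(t) = (98*t*log(t) - 2*t*log(t - 3) - 96*t*log(t + 1/2) - 294*log(t) + 6*log(t - 3) + 288*log(t + 1/2) - 546)/(147*t - 441).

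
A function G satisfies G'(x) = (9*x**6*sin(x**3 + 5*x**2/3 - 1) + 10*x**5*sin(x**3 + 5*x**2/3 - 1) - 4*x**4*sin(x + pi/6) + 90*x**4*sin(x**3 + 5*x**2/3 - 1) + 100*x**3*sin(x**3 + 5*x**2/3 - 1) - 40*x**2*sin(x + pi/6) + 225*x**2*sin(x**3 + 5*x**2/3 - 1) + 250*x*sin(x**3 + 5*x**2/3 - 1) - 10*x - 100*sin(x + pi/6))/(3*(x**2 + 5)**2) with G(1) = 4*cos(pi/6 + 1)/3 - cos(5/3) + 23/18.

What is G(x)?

The proposed G(x) is checked by its d/dx: the result must match the given G'(x).
A general antiderivative is 4*cos(x + pi/6)/3 - cos(x**3 + 5*x**2/3 - 1) + 5/(3*(x**2 + 5)) + C.
The condition gives C = 4*cos(pi/6 + 1)/3 - cos(5/3) + 23/18 - (4*cos(pi/6 + 1)/3 - cos(5/3) + 5/18) = 1.
So G(x) = (3*x**2 + 4*(x**2 + 5)*cos(x + pi/6) - 3*(x**2 + 5)*cos(x**3 + 5*x**2/3 - 1) + 20)/(3*(x**2 + 5)).
Check: d/dx[(3*x**2 + 4*(x**2 + 5)*cos(x + pi/6) - 3*(x**2 + 5)*cos(x**3 + 5*x**2/3 - 1) + 20)/(3*(x**2 + 5))] = (9*x**6*sin(x**3 + 5*x**2/3 - 1) + 10*x**5*sin(x**3 + 5*x**2/3 - 1) - 4*x**4*sin(x + pi/6) + 90*x**4*sin(x**3 + 5*x**2/3 - 1) + 100*x**3*sin(x**3 + 5*x**2/3 - 1) - 40*x**2*sin(x + pi/6) + 225*x**2*sin(x**3 + 5*x**2/3 - 1) + 250*x*sin(x**3 + 5*x**2/3 - 1) - 10*x - 100*sin(x + pi/6))/(3*x**4 + 30*x**2 + 75), which equals G'(x).

G(x) = (3*x**2 + 4*(x**2 + 5)*cos(x + pi/6) - 3*(x**2 + 5)*cos(x**3 + 5*x**2/3 - 1) + 20)/(3*(x**2 + 5))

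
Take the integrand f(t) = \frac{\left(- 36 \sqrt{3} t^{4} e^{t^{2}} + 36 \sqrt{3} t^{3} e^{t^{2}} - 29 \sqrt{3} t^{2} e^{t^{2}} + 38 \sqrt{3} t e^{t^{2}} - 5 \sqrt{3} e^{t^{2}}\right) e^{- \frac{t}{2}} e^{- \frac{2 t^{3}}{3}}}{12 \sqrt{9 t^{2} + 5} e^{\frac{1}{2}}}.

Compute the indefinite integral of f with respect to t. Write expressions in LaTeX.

F(t) = \frac{\sqrt{3 t^{2} + \frac{5}{3}} e^{- \frac{t}{2}} e^{t^{2}} e^{- \frac{2 t^{3}}{3}}}{2 e^{\frac{1}{2}}} + C

Recognize the product-rule pattern: f = u'v + uv' with u = \frac{\sqrt{3 t^{2} + \frac{5}{3}}}{2}, v = e^{- \frac{2 t^{3}}{3} + t^{2} - \frac{t}{2} - \frac{1}{2}}, so integration by parts undoes it.
Check: d/dt[\frac{\sqrt{3 t^{2} + \frac{5}{3}} e^{- \frac{t}{2}} e^{t^{2}} e^{- \frac{2 t^{3}}{3}}}{2 e^{\frac{1}{2}}}] = \frac{\sqrt{3} \left(- 36 t^{4} e^{t^{2}} + 36 t^{3} e^{t^{2}} - 29 t^{2} e^{t^{2}} + 38 t e^{t^{2}} - 5 e^{t^{2}}\right) e^{- \frac{t}{2}} e^{- \frac{2 t^{3}}{3}}}{12 \sqrt{9 t^{2} + 5} e^{\frac{1}{2}}}, which equals f(t).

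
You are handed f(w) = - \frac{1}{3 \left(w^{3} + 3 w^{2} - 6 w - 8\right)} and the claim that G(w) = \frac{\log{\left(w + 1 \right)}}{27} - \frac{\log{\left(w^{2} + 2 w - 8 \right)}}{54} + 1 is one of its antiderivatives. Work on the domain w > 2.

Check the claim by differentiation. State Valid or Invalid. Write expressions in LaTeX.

Valid: G'(w) = f(w).

d/dw[G] = - \frac{1}{3 w^{3} + 9 w^{2} - 18 w - 24}
This equals f(w) exactly, so the claim holds.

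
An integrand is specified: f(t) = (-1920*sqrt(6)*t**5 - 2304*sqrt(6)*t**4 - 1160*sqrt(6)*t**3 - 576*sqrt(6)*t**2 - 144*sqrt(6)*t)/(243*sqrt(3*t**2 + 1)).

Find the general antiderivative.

F(t) = -8*sqrt(6)*t**2*(4*t + 3)**2*sqrt(3*t**2 + 1)/243 + C

Recognize the product-rule pattern: f = u'v + uv' with u = -8*sqrt(2*t**2 + 2/3)/9, v = (4*t**2/3 + t)**2, so integration by parts undoes it.
Check: d/dt[-8*sqrt(6)*t**2*(4*t + 3)**2*sqrt(3*t**2 + 1)/243] = (-1920*sqrt(6)*t**5 - 2304*sqrt(6)*t**4 - 1160*sqrt(6)*t**3 - 576*sqrt(6)*t**2 - 144*sqrt(6)*t)/(243*sqrt(3*t**2 + 1)) = f(t).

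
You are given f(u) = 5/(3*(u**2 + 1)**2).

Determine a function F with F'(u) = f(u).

An antiderivative is F(u) = 5*(u + (u**2 + 1)*atan(u))/(6*(u**2 + 1)).

For F(u) to be correct the identity F'(u) - f(u) = 0 must hold.
Check: d/du[5*(u + (u**2 + 1)*atan(u))/(6*(u**2 + 1))] = 5/(3*u**4 + 6*u**2 + 3), which equals f(u).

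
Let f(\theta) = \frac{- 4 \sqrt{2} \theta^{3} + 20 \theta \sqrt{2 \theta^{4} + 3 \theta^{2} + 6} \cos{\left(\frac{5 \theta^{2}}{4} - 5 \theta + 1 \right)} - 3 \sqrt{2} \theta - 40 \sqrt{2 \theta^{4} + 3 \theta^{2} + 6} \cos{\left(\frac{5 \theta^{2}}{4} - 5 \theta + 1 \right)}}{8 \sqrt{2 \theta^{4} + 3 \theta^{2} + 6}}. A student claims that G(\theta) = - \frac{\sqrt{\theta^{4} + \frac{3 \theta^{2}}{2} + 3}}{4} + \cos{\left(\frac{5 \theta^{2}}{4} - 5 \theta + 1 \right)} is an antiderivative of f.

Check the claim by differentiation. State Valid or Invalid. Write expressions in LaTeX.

Invalid: d/d\theta[G] - f = - \frac{5 \theta \sin{\left(\frac{5 \theta^{2}}{4} - 5 \theta + 1 \right)}}{2} - \frac{5 \theta \cos{\left(\frac{5 \theta^{2}}{4} - 5 \theta + 1 \right)}}{2} + 5 \sin{\left(\frac{5 \theta^{2}}{4} - 5 \theta + 1 \right)} + 5 \cos{\left(\frac{5 \theta^{2}}{4} - 5 \theta + 1 \right)}, which is not 0.

d/d\theta[G] = \frac{- 4 \sqrt{2} \theta^{3} - 20 \theta \sqrt{2 \theta^{4} + 3 \theta^{2} + 6} \sin{\left(\frac{5 \theta^{2}}{4} - 5 \theta + 1 \right)} - 3 \sqrt{2} \theta + 40 \sqrt{2 \theta^{4} + 3 \theta^{2} + 6} \sin{\left(\frac{5 \theta^{2}}{4} - 5 \theta + 1 \right)}}{8 \sqrt{2 \theta^{4} + 3 \theta^{2} + 6}}
d/d\theta[G] - f(\theta) = - \frac{5 \theta \sin{\left(\frac{5 \theta^{2}}{4} - 5 \theta + 1 \right)}}{2} - \frac{5 \theta \cos{\left(\frac{5 \theta^{2}}{4} - 5 \theta + 1 \right)}}{2} + 5 \sin{\left(\frac{5 \theta^{2}}{4} - 5 \theta + 1 \right)} + 5 \cos{\left(\frac{5 \theta^{2}}{4} - 5 \theta + 1 \right)} != 0.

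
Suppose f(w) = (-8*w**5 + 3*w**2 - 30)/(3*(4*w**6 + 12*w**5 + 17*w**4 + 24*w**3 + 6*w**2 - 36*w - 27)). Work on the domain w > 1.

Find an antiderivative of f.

The denominator factors as 3*(w - 1)*(w + 1)*(2*w + 3)**2*(w**2 + 3); partial fractions split f into directly integrable pieces: -(76*w - 275)/(588*(w**2 + 3)) - 1868/(735*(2*w + 3)) + 40/(21*(2*w + 3)**2) + 19/(24*(w + 1)) - 7/(120*(w - 1)).
Check: d/dw[(-2058*w*log(w - 1) + 27930*w*log(w + 1) - 44832*w*log(w + 3/2) - 2280*w*log(w**2 + 3) + 5500*sqrt(3)*w*atan(sqrt(3)*w/3) - 3087*log(w - 1) + 41895*log(w + 1) - 67248*log(w + 3/2) - 3420*log(w**2 + 3) + 8250*sqrt(3)*atan(sqrt(3)*w/3) - 16800)/(35280*w + 52920)] = (-8*w**5 + 3*w**2 - 30)/(12*w**6 + 36*w**5 + 51*w**4 + 72*w**3 + 18*w**2 - 108*w - 81), which equals f(w).

An antiderivative is F(w) = (-2058*w*log(w - 1) + 27930*w*log(w + 1) - 44832*w*log(w + 3/2) - 2280*w*log(w**2 + 3) + 5500*sqrt(3)*w*atan(sqrt(3)*w/3) - 3087*log(w - 1) + 41895*log(w + 1) - 67248*log(w + 3/2) - 3420*log(w**2 + 3) + 8250*sqrt(3)*atan(sqrt(3)*w/3) - 16800)/(35280*w + 52920).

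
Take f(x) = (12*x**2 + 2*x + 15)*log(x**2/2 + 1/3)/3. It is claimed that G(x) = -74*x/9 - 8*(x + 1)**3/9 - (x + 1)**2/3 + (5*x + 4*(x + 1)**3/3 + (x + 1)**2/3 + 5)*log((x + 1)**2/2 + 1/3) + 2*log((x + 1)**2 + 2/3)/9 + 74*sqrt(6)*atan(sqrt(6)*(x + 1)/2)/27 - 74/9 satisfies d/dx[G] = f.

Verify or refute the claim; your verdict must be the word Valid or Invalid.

Invalid: d/dx[G] - f = -4*x**2*log(3*x**2 + 2) + 4*x**2*log(3*x**2 + 6*x + 5) - 2*x*log(3*x**2 + 2)/3 + 26*x*log(3*x**2 + 6*x + 5)/3 - 8*x*log(6) - 5*log(3*x**2 + 2) + 29*log(3*x**2 + 6*x + 5)/3 - 14*log(6)/3, which is not 0.

d/dx[G] = 4*x**2*log(3*x**2 + 6*x + 5) - 4*x**2*log(6) + 26*x*log(3*x**2 + 6*x + 5)/3 - 26*x*log(6)/3 + 29*log(3*x**2 + 6*x + 5)/3 - 29*log(6)/3
d/dx[G] - f(x) = -4*x**2*log(3*x**2 + 2) + 4*x**2*log(3*x**2 + 6*x + 5) - 2*x*log(3*x**2 + 2)/3 + 26*x*log(3*x**2 + 6*x + 5)/3 - 8*x*log(6) - 5*log(3*x**2 + 2) + 29*log(3*x**2 + 6*x + 5)/3 - 14*log(6)/3 != 0.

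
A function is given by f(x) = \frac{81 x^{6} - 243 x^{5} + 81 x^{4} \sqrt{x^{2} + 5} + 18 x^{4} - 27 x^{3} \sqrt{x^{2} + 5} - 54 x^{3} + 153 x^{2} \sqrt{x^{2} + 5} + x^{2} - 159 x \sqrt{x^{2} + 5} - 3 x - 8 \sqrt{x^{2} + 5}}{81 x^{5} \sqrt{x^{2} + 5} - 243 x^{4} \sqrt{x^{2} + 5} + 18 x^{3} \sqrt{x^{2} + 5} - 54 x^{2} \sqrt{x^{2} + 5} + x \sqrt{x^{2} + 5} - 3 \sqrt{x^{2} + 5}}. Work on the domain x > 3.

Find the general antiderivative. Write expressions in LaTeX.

F(x) = \frac{9 x^{2} \sqrt{x^{2} + 5} + 9 x^{2} \log{\left(x - 3 \right)} - 9 x^{2} \log{\left(2 \right)} + 3 x + \sqrt{x^{2} + 5} + \log{\left(x - 3 \right)} - 3 - \log{\left(2 \right)}}{9 x^{2} + 1} + C

Any candidate F(x) must reproduce f(x) exactly when differentiated.
Check: d/dx[\frac{9 x^{2} \sqrt{x^{2} + 5} + 9 x^{2} \log{\left(x - 3 \right)} - 9 x^{2} \log{\left(2 \right)} + 3 x + \sqrt{x^{2} + 5} + \log{\left(x - 3 \right)} - 3 - \log{\left(2 \right)}}{9 x^{2} + 1}] = \frac{81 x^{6} - 243 x^{5} + 81 x^{4} \sqrt{x^{2} + 5} + 18 x^{4} - 27 x^{3} \sqrt{x^{2} + 5} - 54 x^{3} + 153 x^{2} \sqrt{x^{2} + 5} + x^{2} - 159 x \sqrt{x^{2} + 5} - 3 x - 8 \sqrt{x^{2} + 5}}{81 x^{5} \sqrt{x^{2} + 5} - 243 x^{4} \sqrt{x^{2} + 5} + 18 x^{3} \sqrt{x^{2} + 5} - 54 x^{2} \sqrt{x^{2} + 5} + x \sqrt{x^{2} + 5} - 3 \sqrt{x^{2} + 5}} = f(x).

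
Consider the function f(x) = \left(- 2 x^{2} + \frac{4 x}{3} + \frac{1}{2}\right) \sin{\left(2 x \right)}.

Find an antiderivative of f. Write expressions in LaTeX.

Any candidate F(x) must reproduce f(x) exactly when differentiated.
Check: d/dx[x^{2} \cos{\left(2 x \right)} - x \sin{\left(2 x \right)} - \frac{2 x \cos{\left(2 x \right)}}{3} + \frac{\sin{\left(2 x \right)}}{3} - \frac{3 \cos{\left(2 x \right)}}{4}] = - 2 x^{2} \sin{\left(2 x \right)} + \frac{4 x \sin{\left(2 x \right)}}{3} + \frac{\sin{\left(2 x \right)}}{2}, which equals f(x).

An antiderivative is F(x) = x^{2} \cos{\left(2 x \right)} - x \sin{\left(2 x \right)} - \frac{2 x \cos{\left(2 x \right)}}{3} + \frac{\sin{\left(2 x \right)}}{3} - \frac{3 \cos{\left(2 x \right)}}{4}.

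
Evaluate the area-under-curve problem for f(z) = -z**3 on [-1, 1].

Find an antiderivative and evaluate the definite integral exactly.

For F(z) to be correct the identity F'(z) - f(z) = 0 must hold.
F(z) = -z**4/4 is an antiderivative of f.
Check: d/dz[-z**4/4] = -z**3 = f(z).
F(1) = -1/4; F(-1) = -1/4.
Integral = F(1) - F(-1) = 0.

Antiderivative: F(z) = -z**4/4; value = 0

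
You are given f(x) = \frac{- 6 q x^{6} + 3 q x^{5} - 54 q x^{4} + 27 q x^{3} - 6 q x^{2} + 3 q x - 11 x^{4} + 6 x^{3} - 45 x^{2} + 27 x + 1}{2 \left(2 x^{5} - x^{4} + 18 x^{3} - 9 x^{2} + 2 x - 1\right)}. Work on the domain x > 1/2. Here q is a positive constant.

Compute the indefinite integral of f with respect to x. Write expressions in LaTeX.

Recover f(x) by differentiating a candidate F(x); any mismatch rules it out.
Check: d/dx[- \frac{3 q x^{2}}{4} + \frac{\log{\left(2 x - 1 \right)}}{4} - \frac{3 \log{\left(\frac{x^{4}}{3} + 3 x^{2} + \frac{1}{3} \right)}}{4}] = \frac{- 6 q x^{6} + 3 q x^{5} - 54 q x^{4} + 27 q x^{3} - 6 q x^{2} + 3 q x - 11 x^{4} + 6 x^{3} - 45 x^{2} + 27 x + 1}{4 x^{5} - 2 x^{4} + 36 x^{3} - 18 x^{2} + 4 x - 2}, which equals f(x).

F(x) = - \frac{3 q x^{2}}{4} + \frac{\log{\left(2 x - 1 \right)}}{4} - \frac{3 \log{\left(\frac{x^{4}}{3} + 3 x^{2} + \frac{1}{3} \right)}}{4} + C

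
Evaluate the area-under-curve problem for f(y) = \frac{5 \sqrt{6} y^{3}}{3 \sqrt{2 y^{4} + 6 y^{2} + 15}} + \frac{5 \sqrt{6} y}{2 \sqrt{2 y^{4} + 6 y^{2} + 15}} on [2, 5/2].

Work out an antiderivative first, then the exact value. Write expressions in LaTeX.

f matches the chain-rule pattern g'(h)*h' with inner function h(y) = \frac{y^{4}}{3} + y^{2} + \frac{5}{2}; substituting u = h(y) collapses the integral.
F(y) = \frac{5 \sqrt{6} \sqrt{2 y^{4} + 6 y^{2} + 15}}{12} is an antiderivative of f.
Check: d/dy[\frac{5 \sqrt{6} \sqrt{2 y^{4} + 6 y^{2} + 15}}{12}] = \frac{10 \sqrt{6} y^{3} + 15 \sqrt{6} y}{6 \sqrt{2 y^{4} + 6 y^{2} + 15}}, which equals f(y).
F(5/2) = \frac{5 \sqrt{3135}}{24}; F(2) = \frac{5 \sqrt{426}}{12}.
Integral = F(5/2) - F(2) = - \frac{5 \sqrt{426}}{12} + \frac{5 \sqrt{3135}}{24}.

Antiderivative: F(y) = \frac{5 \sqrt{6} \sqrt{2 y^{4} + 6 y^{2} + 15}}{12}; value = - \frac{5 \sqrt{426}}{12} + \frac{5 \sqrt{3135}}{24}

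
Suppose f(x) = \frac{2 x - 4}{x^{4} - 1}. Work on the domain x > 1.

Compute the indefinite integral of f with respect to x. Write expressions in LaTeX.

The denominator factors as \left(x - 1\right) \left(x + 1\right) \left(x^{2} + 1\right); partial fractions split f into directly integrable pieces: - \frac{x - 2}{x^{2} + 1} + \frac{3}{2 \left(x + 1\right)} - \frac{1}{2 \left(x - 1\right)}.
Check: d/dx[- \frac{\log{\left(x - 1 \right)}}{2} + \frac{3 \log{\left(x + 1 \right)}}{2} - \frac{\log{\left(x^{2} + 1 \right)}}{2} + 2 \operatorname{atan}{\left(x \right)}] = \frac{2 x - 4}{x^{4} - 1} = f(x).

F(x) = - \frac{\log{\left(x - 1 \right)}}{2} + \frac{3 \log{\left(x + 1 \right)}}{2} - \frac{\log{\left(x^{2} + 1 \right)}}{2} + 2 \operatorname{atan}{\left(x \right)} + C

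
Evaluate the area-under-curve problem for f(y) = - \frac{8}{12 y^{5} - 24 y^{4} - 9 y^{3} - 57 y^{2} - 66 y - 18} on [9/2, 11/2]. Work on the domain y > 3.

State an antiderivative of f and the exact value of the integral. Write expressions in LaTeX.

Antiderivative: F(y) = \frac{- 1296 y \log{\left(y - 3 \right)} + 16192 y \log{\left(y + \frac{1}{2} \right)} - 7448 y \log{\left(y^{2} + 2 \right)} - 5096 \sqrt{2} y \operatorname{atan}{\left(\frac{\sqrt{2} y}{2} \right)} - 648 \log{\left(y - 3 \right)} + 8096 \log{\left(y + \frac{1}{2} \right)} - 3724 \log{\left(y^{2} + 2 \right)} - 2548 \sqrt{2} \operatorname{atan}{\left(\frac{\sqrt{2} y}{2} \right)} - 22176}{261954 y + 130977}; value = - \frac{736 \log{\left(5 \right)}}{11907} - \frac{76 \log{\left(\frac{129}{4} \right)}}{2673} - \frac{52 \sqrt{2} \operatorname{atan}{\left(\frac{11 \sqrt{2}}{4} \right)}}{2673} - \frac{8 \log{\left(\frac{5}{2} \right)}}{1617} + \frac{8 \log{\left(\frac{3}{2} \right)}}{1617} + \frac{8}{2835} + \frac{52 \sqrt{2} \operatorname{atan}{\left(\frac{9 \sqrt{2}}{4} \right)}}{2673} + \frac{76 \log{\left(\frac{89}{4} \right)}}{2673} + \frac{736 \log{\left(6 \right)}}{11907}

Factor the denominator (3 \left(y - 3\right) \left(2 y + 1\right)^{2} \left(y^{2} + 2\right)) and decompose: f = - \frac{8 \left(19 y + 13\right)}{2673 \left(y^{2} + 2\right)} + \frac{1472}{11907 \left(2 y + 1\right)} + \frac{64}{189 \left(2 y + 1\right)^{2}} - \frac{8}{1617 \left(y - 3\right)}; each piece integrates to a log, atan, or power term.
F(y) = \frac{- 1296 y \log{\left(y - 3 \right)} + 16192 y \log{\left(y + \frac{1}{2} \right)} - 7448 y \log{\left(y^{2} + 2 \right)} - 5096 \sqrt{2} y \operatorname{atan}{\left(\frac{\sqrt{2} y}{2} \right)} - 648 \log{\left(y - 3 \right)} + 8096 \log{\left(y + \frac{1}{2} \right)} - 3724 \log{\left(y^{2} + 2 \right)} - 2548 \sqrt{2} \operatorname{atan}{\left(\frac{\sqrt{2} y}{2} \right)} - 22176}{261954 y + 130977} is an antiderivative of f.
Check: d/dy[\frac{- 1296 y \log{\left(y - 3 \right)} + 16192 y \log{\left(y + \frac{1}{2} \right)} - 7448 y \log{\left(y^{2} + 2 \right)} - 5096 \sqrt{2} y \operatorname{atan}{\left(\frac{\sqrt{2} y}{2} \right)} - 648 \log{\left(y - 3 \right)} + 8096 \log{\left(y + \frac{1}{2} \right)} - 3724 \log{\left(y^{2} + 2 \right)} - 2548 \sqrt{2} \operatorname{atan}{\left(\frac{\sqrt{2} y}{2} \right)} - 22176}{261954 y + 130977}] = - \frac{8}{12 y^{5} - 24 y^{4} - 9 y^{3} - 57 y^{2} - 66 y - 18} = f(y).
F(11/2) = - \frac{76 \log{\left(\frac{129}{4} \right)}}{2673} - \frac{52 \sqrt{2} \operatorname{atan}{\left(\frac{11 \sqrt{2}}{4} \right)}}{2673} - \frac{8}{567} - \frac{8 \log{\left(\frac{5}{2} \right)}}{1617} + \frac{736 \log{\left(6 \right)}}{11907}; F(9/2) = - \frac{76 \log{\left(\frac{89}{4} \right)}}{2673} - \frac{52 \sqrt{2} \operatorname{atan}{\left(\frac{9 \sqrt{2}}{4} \right)}}{2673} - \frac{16}{945} - \frac{8 \log{\left(\frac{3}{2} \right)}}{1617} + \frac{736 \log{\left(5 \right)}}{11907}.
Integral = F(11/2) - F(9/2) = - \frac{736 \log{\left(5 \right)}}{11907} - \frac{76 \log{\left(\frac{129}{4} \right)}}{2673} - \frac{52 \sqrt{2} \operatorname{atan}{\left(\frac{11 \sqrt{2}}{4} \right)}}{2673} - \frac{8 \log{\left(\frac{5}{2} \right)}}{1617} + \frac{8 \log{\left(\frac{3}{2} \right)}}{1617} + \frac{8}{2835} + \frac{52 \sqrt{2} \operatorname{atan}{\left(\frac{9 \sqrt{2}}{4} \right)}}{2673} + \frac{76 \log{\left(\frac{89}{4} \right)}}{2673} + \frac{736 \log{\left(6 \right)}}{11907}.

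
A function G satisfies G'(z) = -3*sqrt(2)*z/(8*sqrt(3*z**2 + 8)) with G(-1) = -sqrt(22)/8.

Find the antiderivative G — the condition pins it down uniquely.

G'(z) matches the chain-rule pattern g'(h)*h' with inner function h(z) = 3*z**2/2 + 4; substituting u = h(z) collapses the integral.
A general antiderivative is -sqrt(3*z**2/2 + 4)/4 + C.
The condition gives C = -sqrt(22)/8 - (-sqrt(22)/8) = 0.
So G(z) = -sqrt(3*z**2/2 + 4)/4.
Check: d/dz[-sqrt(3*z**2/2 + 4)/4] = -3*sqrt(2)*z/(8*sqrt(3*z**2 + 8)) = G'(z).

G(z) = -sqrt(3*z**2/2 + 4)/4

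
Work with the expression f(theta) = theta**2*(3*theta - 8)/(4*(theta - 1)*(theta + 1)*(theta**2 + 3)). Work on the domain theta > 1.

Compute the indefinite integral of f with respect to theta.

F(theta) = -5*log(theta - 1)/32 + 11*log(theta + 1)/32 + 9*log(theta**2 + 3)/32 - sqrt(3)*atan(sqrt(3)*theta/3)/2 + C

The denominator factors as 4*(theta - 1)*(theta + 1)*(theta**2 + 3); partial fractions split f into directly integrable pieces: 3*(3*theta - 8)/(16*(theta**2 + 3)) + 11/(32*(theta + 1)) - 5/(32*(theta - 1)).
Check: d/dtheta[-5*log(theta - 1)/32 + 11*log(theta + 1)/32 + 9*log(theta**2 + 3)/32 - sqrt(3)*atan(sqrt(3)*theta/3)/2] = (3*theta**3 - 8*theta**2)/(4*theta**4 + 8*theta**2 - 12), which equals f(theta).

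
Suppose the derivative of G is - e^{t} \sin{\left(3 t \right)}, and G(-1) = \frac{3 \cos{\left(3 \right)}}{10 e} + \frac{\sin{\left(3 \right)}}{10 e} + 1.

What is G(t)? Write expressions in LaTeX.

A first test for any G(t): its t-derivative must equal the given G'(t).
A general antiderivative is - \frac{e^{t} \sin{\left(3 t \right)}}{10} + \frac{3 e^{t} \cos{\left(3 t \right)}}{10} + C.
The condition gives C = \frac{3 \cos{\left(3 \right)}}{10 e} + \frac{\sin{\left(3 \right)}}{10 e} + 1 - (\frac{3 \cos{\left(3 \right)}}{10 e} + \frac{\sin{\left(3 \right)}}{10 e}) = 1.
So G(t) = \frac{- e^{t} \sin{\left(3 t \right)} + 3 e^{t} \cos{\left(3 t \right)} + 10}{10}.
Check: d/dt[\frac{- e^{t} \sin{\left(3 t \right)} + 3 e^{t} \cos{\left(3 t \right)} + 10}{10}] = - e^{t} \sin{\left(3 t \right)} = G'(t).

G(t) = \frac{- e^{t} \sin{\left(3 t \right)} + 3 e^{t} \cos{\left(3 t \right)} + 10}{10}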